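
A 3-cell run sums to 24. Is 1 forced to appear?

No

The only way to make 24 from 3 distinct digits is {7,8,9}, which does not contain 1.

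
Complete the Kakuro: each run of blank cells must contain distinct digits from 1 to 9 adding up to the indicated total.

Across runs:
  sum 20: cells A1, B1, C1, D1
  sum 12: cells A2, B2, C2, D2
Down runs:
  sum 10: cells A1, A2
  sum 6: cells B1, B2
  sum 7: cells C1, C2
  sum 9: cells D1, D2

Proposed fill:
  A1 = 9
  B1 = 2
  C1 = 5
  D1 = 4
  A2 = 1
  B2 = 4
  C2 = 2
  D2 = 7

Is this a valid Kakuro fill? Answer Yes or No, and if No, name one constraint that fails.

No — the down run D1–D2 sums to 11, not 9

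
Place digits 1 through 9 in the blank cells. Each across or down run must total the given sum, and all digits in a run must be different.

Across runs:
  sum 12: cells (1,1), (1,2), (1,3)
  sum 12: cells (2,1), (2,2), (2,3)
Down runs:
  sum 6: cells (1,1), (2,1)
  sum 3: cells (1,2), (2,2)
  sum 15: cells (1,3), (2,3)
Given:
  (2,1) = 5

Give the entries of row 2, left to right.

5 1 6

3 in 2 cells must be {1,2}.
(1,1) = 6 − 5 = 1 completes the 6 down.
Given what's placed, (1,2) must be 2 to fit the 12 across and 3 down.
(1,3) = 12 − 3 = 9 completes the 12 across.
(2,2) = 3 − 2 = 1 completes the 3 down.
(2,3) = 12 − 6 = 6 completes the 12 across.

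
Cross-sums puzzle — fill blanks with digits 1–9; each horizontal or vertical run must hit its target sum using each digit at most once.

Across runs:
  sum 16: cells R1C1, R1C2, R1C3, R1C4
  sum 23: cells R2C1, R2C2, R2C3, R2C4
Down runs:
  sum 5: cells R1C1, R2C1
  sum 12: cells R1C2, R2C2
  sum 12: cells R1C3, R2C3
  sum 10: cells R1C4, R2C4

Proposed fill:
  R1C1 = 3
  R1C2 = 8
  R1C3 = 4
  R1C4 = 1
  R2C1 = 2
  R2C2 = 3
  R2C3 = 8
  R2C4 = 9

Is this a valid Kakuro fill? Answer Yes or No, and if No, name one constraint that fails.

No — the across run R2C1–R2C4 sums to 22, not 23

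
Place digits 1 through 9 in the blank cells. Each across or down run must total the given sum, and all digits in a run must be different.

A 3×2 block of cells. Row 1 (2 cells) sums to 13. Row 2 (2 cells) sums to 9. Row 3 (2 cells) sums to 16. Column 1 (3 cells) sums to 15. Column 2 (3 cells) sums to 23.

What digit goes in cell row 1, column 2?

8

16 in 2 cells must be {7,9}; 23 in 3 cells must be {6,8,9}.
The 16 across and the 23 down share only 9, so (3,2) = 9.
(3,1) = 16 − 9 = 7 completes the 16 across.
Nothing is forced directly, so branch on (1,1), whose candidates are 5 or 6. If (1,1) = 6: then (1,2) would have to be in {7} for the 13 across but in {6,8} for the 23 down — contradiction. So (1,1) = 5.
(1,2) = 13 − 5 = 8 completes the 13 across.
(2,1) = 15 − 12 = 3 completes the 15 down.
(2,2) = 9 − 3 = 6 completes the 9 across.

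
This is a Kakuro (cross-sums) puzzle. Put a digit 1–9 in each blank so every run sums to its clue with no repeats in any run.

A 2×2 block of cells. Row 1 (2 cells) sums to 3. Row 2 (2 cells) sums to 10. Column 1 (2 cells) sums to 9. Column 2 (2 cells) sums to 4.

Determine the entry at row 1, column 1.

3 in 2 cells must be {1,2}; 4 in 2 cells must be {1,3}.
The 3 across and the 4 down share only 1, so (1,2) = 1.
(2,2) = 4 − 1 = 3 completes the 4 down.
(1,1) = 3 − 1 = 2 completes the 3 across.
(2,1) = 10 − 3 = 7 completes the 10 across.

2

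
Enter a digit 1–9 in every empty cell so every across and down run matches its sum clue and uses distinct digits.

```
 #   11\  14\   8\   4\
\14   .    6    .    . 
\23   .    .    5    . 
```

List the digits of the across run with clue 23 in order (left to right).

4 in 2 cells must be {1,3}.
R1C3 = 8 − 5 = 3 completes the 8 down.
Given what's placed, R1C4 must be 1 to fit the 14 across and 4 down.
R2C2 = 14 − 6 = 8 completes the 14 down.
R2C4 = 4 − 1 = 3 completes the 4 down.
R1C1 = 14 − 10 = 4 completes the 14 across.
R2C1 = 23 − 16 = 7 completes the 23 across.

7 8 5 3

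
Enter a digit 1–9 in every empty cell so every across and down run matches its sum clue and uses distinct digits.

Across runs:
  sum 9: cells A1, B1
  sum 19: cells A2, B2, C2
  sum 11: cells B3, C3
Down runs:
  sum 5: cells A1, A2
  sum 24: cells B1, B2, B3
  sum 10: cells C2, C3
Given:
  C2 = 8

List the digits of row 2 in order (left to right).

24 in 3 cells must be {7,8,9}.
C3 = 10 − 8 = 2 completes the 10 down.
B3 = 11 − 2 = 9 completes the 11 across.
B2 = 7: the only remaining digit allowed by both the 19 across and the 24 down.
B1 = 24 − 16 = 8 completes the 24 down.
A2 = 19 − 15 = 4 completes the 19 across.
A1 = 9 − 8 = 1 completes the 9 across.

4 7 8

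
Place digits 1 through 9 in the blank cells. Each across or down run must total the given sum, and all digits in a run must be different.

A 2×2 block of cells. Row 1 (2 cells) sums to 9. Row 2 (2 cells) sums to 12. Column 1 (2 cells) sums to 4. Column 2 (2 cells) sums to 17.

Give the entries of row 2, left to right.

3 9

4 in 2 cells must be {1,3}; 17 in 2 cells must be {8,9}.
The 9 across and the 17 down share only 8, so (1,2) = 8.
The 12 across and the 4 down share only 3, so (2,1) = 3.
(2,2) = 12 − 3 = 9 completes the 12 across.
(1,1) = 9 − 8 = 1 completes the 9 across.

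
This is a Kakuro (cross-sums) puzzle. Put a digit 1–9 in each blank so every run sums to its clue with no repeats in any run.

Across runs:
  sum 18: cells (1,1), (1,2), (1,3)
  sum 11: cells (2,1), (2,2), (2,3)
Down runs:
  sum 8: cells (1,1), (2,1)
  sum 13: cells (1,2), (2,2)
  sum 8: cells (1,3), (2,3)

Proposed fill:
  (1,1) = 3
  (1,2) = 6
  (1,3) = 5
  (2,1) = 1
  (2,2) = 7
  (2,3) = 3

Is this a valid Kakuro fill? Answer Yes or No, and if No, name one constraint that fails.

No — the across run (1,1)–(1,3) sums to 14, not 18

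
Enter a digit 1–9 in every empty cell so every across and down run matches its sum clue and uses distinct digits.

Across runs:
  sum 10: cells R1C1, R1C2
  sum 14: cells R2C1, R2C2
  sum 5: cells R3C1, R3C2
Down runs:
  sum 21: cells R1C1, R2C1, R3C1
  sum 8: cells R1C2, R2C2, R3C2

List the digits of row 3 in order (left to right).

4 1

The 14 across and the 8 down share only 5, so R2C2 = 5.
The 5 across and the 21 down share only 4, so R3C1 = 4.
R3C2 = 5 − 4 = 1 completes the 5 across.
R1C2 = 8 − 6 = 2 completes the 8 down.
R2C1 = 14 − 5 = 9 completes the 14 across.
R1C1 = 10 − 2 = 8 completes the 10 across.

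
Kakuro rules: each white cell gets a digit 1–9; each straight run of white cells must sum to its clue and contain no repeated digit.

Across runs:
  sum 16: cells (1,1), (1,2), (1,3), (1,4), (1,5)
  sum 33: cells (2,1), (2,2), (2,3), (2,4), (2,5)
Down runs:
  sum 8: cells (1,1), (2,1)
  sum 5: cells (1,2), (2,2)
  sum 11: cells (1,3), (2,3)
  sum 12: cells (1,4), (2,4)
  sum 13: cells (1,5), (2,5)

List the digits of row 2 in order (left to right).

16 in 5 cells must be {1,2,3,4,6}.
Nothing is forced directly, so branch on (1,5), whose candidates are 4 or 6. If (1,5) = 4: that forces (1,4) = 3, (2,4) = 9, after which (2,5) would have to be in {3,4,5,6,7,8} for the 33 across but in {9} for the 13 down — contradiction. So (1,5) = 6.
(2,5) = 13 − 6 = 7 completes the 13 down.
Nothing is forced directly, so branch on (2,2), whose candidates are 3 or 4. If (2,2) = 3: that forces (1,2) = 2, (2,1) = 6, after which (1,1) would have to be in {1,3,4} for the 16 across but in {2} for the 8 down — contradiction. So (2,2) = 4.
(1,2) = 5 − 4 = 1 completes the 5 down.
(2,1) = 5: the only remaining digit allowed by both the 33 across and the 8 down.
(1,1) = 8 − 5 = 3 completes the 8 down.
Given what's placed, (1,4) must be 4 to fit the 16 across and 12 down.
(2,4) = 12 − 4 = 8 completes the 12 down.
(1,3) = 16 − 14 = 2 completes the 16 across.
(2,3) = 33 − 24 = 9 completes the 33 across.

5, 4, 9, 8, 7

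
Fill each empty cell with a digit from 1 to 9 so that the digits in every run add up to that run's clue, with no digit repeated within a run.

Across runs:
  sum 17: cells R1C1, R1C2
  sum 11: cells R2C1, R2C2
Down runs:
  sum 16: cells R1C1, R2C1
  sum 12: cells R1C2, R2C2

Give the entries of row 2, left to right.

17 in 2 cells must be {8,9}; 16 in 2 cells must be {7,9}.
The 17 across and the 16 down share only 9, so R1C1 = 9.
R1C2 = 17 − 9 = 8 completes the 17 across.
R2C1 = 16 − 9 = 7 completes the 16 down.
R2C2 = 11 − 7 = 4 completes the 11 across.

7 4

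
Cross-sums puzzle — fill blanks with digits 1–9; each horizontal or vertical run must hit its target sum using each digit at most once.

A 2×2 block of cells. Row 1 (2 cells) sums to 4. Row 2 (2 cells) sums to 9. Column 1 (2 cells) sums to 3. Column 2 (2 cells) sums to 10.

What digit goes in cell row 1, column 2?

4 in 2 cells must be {1,3}; 3 in 2 cells must be {1,2}.
The 4 across and the 3 down share only 1, so (1,1) = 1.
(1,2) = 4 − 1 = 3 completes the 4 across.
(2,1) = 3 − 1 = 2 completes the 3 down.
(2,2) = 9 − 2 = 7 completes the 9 across.

3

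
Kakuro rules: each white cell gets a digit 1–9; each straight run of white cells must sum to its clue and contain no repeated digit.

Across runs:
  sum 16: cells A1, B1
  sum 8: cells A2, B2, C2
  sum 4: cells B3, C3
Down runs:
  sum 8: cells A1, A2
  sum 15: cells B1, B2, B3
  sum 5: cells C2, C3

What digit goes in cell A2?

1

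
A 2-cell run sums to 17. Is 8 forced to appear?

The only way to make 17 from 2 distinct digits is {8,9}, which contains 8.

Yes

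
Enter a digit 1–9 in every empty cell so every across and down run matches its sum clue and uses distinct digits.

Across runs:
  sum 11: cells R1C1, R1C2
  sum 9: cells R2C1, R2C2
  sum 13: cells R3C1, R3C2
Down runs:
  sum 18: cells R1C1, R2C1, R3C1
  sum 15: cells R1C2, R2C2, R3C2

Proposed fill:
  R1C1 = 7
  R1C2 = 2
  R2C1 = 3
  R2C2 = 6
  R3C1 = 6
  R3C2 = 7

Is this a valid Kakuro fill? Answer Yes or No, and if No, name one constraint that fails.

No — the across run R1C1–R1C2 sums to 9, not 11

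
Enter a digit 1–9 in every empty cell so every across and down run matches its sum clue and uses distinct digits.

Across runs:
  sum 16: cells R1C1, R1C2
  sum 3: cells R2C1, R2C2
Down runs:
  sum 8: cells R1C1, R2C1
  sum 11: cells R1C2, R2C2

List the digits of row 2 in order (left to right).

1 2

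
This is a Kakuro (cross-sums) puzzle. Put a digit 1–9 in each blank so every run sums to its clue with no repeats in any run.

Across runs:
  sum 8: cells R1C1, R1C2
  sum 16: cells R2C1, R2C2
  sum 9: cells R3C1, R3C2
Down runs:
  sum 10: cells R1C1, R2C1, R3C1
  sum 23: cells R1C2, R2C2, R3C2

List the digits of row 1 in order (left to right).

16 in 2 cells must be {7,9}; 23 in 3 cells must be {6,8,9}.
The 8 across and the 23 down share only 6, so R1C2 = 6.
The 16 across and the 10 down share only 7, so R2C1 = 7.
R2C2 = 16 − 7 = 9 completes the 16 across.
R3C2 = 23 − 15 = 8 completes the 23 down.
R1C1 = 8 − 6 = 2 completes the 8 across.
R3C1 = 9 − 8 = 1 completes the 9 across.

2 6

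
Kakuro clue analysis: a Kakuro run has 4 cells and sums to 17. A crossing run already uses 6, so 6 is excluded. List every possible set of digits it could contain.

{1,2,5,9}; {1,3,4,9}; {1,3,5,8}; {1,4,5,7}; {2,3,4,8}; {2,3,5,7}

4 distinct digits from 1–9 sum between 10 and 30.
Dropping sets that contain 6.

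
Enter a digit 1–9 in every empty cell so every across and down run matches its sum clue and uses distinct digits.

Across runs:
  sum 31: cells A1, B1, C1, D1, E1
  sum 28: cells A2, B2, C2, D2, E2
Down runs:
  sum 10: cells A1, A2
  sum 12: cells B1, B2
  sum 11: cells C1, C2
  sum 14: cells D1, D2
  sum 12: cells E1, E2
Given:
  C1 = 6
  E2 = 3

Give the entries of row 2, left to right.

E1 = 12 − 3 = 9 completes the 12 down.
C2 = 11 − 6 = 5 completes the 11 down.
Given what's placed, D2 must be 9 to fit the 28 across and 14 down.
D1 = 14 − 9 = 5 completes the 14 down.
Nothing is forced directly, so branch on A2, whose candidates are 4 or 7. If A2 = 4: then A1 would have to be in {3,4,7,8} for the 31 across but in {6} for the 10 down — contradiction. So A2 = 7.
A1 = 10 − 7 = 3 completes the 10 down.
B1 = 31 − 23 = 8 completes the 31 across.
B2 = 28 − 24 = 4 completes the 28 across.

7 4 5 9 3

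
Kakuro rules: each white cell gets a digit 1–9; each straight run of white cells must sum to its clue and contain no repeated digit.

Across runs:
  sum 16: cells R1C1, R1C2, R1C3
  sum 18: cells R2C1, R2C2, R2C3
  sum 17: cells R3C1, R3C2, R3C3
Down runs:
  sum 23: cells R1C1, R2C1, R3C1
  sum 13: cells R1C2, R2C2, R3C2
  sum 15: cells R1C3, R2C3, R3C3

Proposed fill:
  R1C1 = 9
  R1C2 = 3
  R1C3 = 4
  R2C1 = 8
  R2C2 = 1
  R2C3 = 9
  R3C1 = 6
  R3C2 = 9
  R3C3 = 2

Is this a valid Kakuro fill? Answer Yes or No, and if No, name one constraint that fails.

Yes

Across: 9+3+4=16; 8+1+9=18; 6+9+2=17. Down: 9+8+6=23; 3+1+9=13; 4+9+2=15. No digit repeats within any run.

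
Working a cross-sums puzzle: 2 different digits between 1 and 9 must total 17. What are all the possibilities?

{8,9}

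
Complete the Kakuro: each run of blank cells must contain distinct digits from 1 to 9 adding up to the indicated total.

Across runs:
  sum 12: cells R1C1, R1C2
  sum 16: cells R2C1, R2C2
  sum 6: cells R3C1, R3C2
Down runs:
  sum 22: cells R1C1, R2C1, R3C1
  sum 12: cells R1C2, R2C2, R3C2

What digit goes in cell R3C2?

1

16 in 2 cells must be {7,9}.
The 6 across and the 22 down share only 5, so R3C1 = 5.
R3C2 = 6 − 5 = 1 completes the 6 across.
Given what's placed, R2C1 must be 9 to fit the 16 across and 22 down.
R2C2 = 16 − 9 = 7 completes the 16 across.
R1C1 = 22 − 14 = 8 completes the 22 down.
R1C2 = 12 − 8 = 4 completes the 12 across.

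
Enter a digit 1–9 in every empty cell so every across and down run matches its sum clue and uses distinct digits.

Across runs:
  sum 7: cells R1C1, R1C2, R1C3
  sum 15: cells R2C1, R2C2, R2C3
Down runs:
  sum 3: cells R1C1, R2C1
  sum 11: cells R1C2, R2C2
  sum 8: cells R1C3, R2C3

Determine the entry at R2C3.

6

7 in 3 cells must be {1,2,4}; 3 in 2 cells must be {1,2}.
Nothing is forced directly, so branch on R1C2, whose candidates are 2 or 4. If R1C2 = 2: that forces R1C1 = 1, after which R1C3 would have to be in {4} for the 7 across but in {1,2,3,5,6,7} for the 8 down — contradiction. So R1C2 = 4.
R2C2 = 11 − 4 = 7 completes the 11 down.
Given what's placed, R2C1 must be 2 to fit the 15 across and 3 down.
R2C3 = 15 − 9 = 6 completes the 15 across.
R1C1 = 3 − 2 = 1 completes the 3 down.
R1C3 = 7 − 5 = 2 completes the 7 across.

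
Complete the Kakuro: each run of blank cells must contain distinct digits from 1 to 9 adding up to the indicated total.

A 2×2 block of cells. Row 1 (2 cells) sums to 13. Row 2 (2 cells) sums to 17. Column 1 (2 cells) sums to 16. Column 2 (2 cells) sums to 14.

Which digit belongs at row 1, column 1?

7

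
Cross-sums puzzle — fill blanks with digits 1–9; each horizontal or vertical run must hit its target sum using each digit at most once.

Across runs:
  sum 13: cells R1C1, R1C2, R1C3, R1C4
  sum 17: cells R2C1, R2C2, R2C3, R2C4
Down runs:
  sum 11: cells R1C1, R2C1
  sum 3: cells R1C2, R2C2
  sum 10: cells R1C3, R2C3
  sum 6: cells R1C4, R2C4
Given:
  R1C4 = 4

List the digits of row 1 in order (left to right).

6 2 1 4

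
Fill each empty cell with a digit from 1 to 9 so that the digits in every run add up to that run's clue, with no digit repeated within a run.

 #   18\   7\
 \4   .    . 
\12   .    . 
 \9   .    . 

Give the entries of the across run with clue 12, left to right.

4 in 2 cells must be {1,3}; 7 in 3 cells must be {1,2,4}.
The 4 across and the 7 down share only 1, so R1C2 = 1.
Given what's placed, R2C2 must be 4 to fit the 12 across and 7 down.
R3C2 = 7 − 5 = 2 completes the 7 down.
R1C1 = 4 − 1 = 3 completes the 4 across.
R2C1 = 12 − 4 = 8 completes the 12 across.
R3C1 = 9 − 2 = 7 completes the 9 across.

8 4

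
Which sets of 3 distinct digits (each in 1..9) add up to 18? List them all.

{1,8,9}; {2,7,9}; {3,6,9}; {3,7,8}; {4,5,9}; {4,6,8}; {5,6,7}

3 distinct digits from 1–9 sum between 6 and 24.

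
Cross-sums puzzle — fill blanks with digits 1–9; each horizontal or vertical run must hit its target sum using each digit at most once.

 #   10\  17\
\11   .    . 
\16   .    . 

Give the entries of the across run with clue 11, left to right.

16 in 2 cells must be {7,9}; 17 in 2 cells must be {8,9}.
The 16 across and the 17 down share only 9, so R2C2 = 9.
R1C2 = 17 − 9 = 8 completes the 17 down.
R2C1 = 16 − 9 = 7 completes the 16 across.
R1C1 = 11 − 8 = 3 completes the 11 across.

3 8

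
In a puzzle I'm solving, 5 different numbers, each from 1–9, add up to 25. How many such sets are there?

12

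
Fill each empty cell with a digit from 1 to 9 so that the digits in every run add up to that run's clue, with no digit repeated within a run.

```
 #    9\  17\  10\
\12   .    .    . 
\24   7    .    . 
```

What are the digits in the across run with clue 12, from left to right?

2, 9, 1

24 in 3 cells must be {7,8,9}; 17 in 2 cells must be {8,9}.
R1C1 = 9 − 7 = 2 completes the 9 down.
Given what's placed, R1C2 must be 9 to fit the 12 across and 17 down.
R1C3 = 12 − 11 = 1 completes the 12 across.
R2C2 = 17 − 9 = 8 completes the 17 down.
R2C3 = 24 − 15 = 9 completes the 24 across.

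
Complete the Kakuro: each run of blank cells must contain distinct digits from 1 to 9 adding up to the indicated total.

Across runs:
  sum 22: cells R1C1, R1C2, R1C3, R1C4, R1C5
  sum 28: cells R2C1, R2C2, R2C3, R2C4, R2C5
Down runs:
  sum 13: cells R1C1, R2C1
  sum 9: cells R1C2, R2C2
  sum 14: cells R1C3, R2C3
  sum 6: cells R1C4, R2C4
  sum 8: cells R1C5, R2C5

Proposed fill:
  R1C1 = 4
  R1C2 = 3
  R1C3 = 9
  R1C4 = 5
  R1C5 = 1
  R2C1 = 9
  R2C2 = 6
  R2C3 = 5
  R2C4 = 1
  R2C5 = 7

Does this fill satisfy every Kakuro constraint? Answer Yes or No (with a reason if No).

Across: 4+3+9+5+1=22; 9+6+5+1+7=28. Down: 4+9=13; 3+6=9; 9+5=14; 5+1=6; 1+7=8. No digit repeats within any run.

Yes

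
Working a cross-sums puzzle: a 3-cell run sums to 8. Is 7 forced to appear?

Counterexample: {1,2,5} sums to 8 without using 7.

No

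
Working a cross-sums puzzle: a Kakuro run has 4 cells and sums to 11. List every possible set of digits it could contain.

4 distinct digits from 1–9 sum between 10 and 30.
Only one set works: {1,2,3,5}.

{1,2,3,5}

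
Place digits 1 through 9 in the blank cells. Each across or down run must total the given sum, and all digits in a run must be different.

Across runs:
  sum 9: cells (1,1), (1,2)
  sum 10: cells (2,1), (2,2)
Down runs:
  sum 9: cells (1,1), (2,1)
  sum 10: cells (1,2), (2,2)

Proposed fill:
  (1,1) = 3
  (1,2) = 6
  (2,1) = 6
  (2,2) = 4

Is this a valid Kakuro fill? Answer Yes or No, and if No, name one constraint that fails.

Yes

Across: 3+6=9; 6+4=10. Down: 3+6=9; 6+4=10. No digit repeats within any run.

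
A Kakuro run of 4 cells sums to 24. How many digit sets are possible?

4 distinct digits from 1–9 sum between 10 and 30.

8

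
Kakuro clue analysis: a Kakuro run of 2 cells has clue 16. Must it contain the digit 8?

The only way to make 16 from 2 distinct digits is {7,9}, which does not contain 8.

No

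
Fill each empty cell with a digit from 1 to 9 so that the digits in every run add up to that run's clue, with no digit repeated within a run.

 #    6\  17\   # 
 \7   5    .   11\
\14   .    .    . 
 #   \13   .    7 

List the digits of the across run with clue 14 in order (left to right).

R1C2 = 7 − 5 = 2 completes the 7 across.
R2C1 = 6 − 5 = 1 completes the 6 down.
R2C3 = 11 − 7 = 4 completes the 11 down.
R3C2 = 13 − 7 = 6 completes the 13 across.
R2C2 = 14 − 5 = 9 completes the 14 across.

1, 9, 4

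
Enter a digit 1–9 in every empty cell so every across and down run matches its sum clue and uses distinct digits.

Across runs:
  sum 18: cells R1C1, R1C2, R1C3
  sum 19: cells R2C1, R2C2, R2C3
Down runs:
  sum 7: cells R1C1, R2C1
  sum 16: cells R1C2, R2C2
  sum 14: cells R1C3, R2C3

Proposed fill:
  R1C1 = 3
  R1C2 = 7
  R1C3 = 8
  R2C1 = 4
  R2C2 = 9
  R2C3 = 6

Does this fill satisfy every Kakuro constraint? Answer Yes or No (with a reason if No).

Yes

Across: 3+7+8=18; 4+9+6=19. Down: 3+4=7; 7+9=16; 8+6=14. No digit repeats within any run.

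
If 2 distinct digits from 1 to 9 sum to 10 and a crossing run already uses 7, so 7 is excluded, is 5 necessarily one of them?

Counterexample: {1,9} sums to 10 under that restriction without using 5.

No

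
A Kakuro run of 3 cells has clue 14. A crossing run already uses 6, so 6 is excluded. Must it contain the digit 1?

No

Counterexample: {2,3,9} sums to 14 under that restriction without using 1.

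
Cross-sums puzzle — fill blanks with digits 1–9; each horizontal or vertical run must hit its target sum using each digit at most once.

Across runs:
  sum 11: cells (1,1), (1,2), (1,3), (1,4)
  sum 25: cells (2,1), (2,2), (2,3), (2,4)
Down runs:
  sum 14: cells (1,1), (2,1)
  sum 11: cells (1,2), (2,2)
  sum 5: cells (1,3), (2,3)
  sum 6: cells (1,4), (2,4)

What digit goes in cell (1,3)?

2

11 in 4 cells must be {1,2,3,5}.
Only 5 fits (1,1) under both its across sum 11 and down sum 14.
(2,1) = 14 − 5 = 9 completes the 14 down.
Nothing is forced directly, so branch on (1,2), whose candidates are 2 or 3. If (1,2) = 2: that forces (1,4) = 1, after which (2,2) would have to be in {1,2,3,4,5,6,7,8} for the 25 across but in {9} for the 11 down — contradiction. So (1,2) = 3.
(2,2) = 11 − 3 = 8 completes the 11 down.
No cell is forced outright now. (1,3) can only be 1 or 2 (the digits allowed by both its 11 across and its 5 down). If (1,3) = 1: that forces (1,4) = 2, after which (2,3) would have to be in {1,2,3,5,6,7} for the 25 across but in {4} for the 5 down — contradiction. So (1,3) = 2.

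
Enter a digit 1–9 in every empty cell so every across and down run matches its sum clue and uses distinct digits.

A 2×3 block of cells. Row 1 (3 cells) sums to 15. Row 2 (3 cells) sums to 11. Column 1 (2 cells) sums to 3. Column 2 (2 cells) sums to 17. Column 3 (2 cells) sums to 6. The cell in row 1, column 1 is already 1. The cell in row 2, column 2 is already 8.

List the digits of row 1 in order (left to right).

1 9 5

3 in 2 cells must be {1,2}; 17 in 2 cells must be {8,9}.
(1,2) = 17 − 8 = 9 completes the 17 down.
(1,3) = 15 − 10 = 5 completes the 15 across.
(2,1) = 3 − 1 = 2 completes the 3 down.
(2,3) = 11 − 10 = 1 completes the 11 across.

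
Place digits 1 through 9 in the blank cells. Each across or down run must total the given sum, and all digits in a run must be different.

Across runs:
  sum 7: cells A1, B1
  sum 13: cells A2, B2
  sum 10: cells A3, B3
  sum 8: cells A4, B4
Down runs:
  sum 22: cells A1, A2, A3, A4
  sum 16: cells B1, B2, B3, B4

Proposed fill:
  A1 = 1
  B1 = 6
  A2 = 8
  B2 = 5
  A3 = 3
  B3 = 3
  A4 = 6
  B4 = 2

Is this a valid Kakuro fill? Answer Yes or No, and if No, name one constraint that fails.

No — the across run A3–B3 sums to 6, not 10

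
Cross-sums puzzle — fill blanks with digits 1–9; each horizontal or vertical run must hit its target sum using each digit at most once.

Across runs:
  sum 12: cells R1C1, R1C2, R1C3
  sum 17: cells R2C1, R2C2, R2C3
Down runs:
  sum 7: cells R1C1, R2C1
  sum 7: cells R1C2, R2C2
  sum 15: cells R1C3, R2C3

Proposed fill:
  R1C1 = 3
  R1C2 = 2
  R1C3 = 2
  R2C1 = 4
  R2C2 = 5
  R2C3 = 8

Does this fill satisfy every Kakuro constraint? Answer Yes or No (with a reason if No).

No — the across run R1C1–R1C3 sums to 7, not 12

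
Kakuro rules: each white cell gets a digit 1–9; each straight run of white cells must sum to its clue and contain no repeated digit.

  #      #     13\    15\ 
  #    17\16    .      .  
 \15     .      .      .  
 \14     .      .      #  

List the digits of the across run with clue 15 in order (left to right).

8 1 6

16 in 2 cells must be {7,9}; 17 in 2 cells must be {8,9}.
Nothing is forced directly, so branch on R2C1, whose candidates are 8 or 9. If R2C1 = 9: then R2C3 would have to be in {1,2,4,5} for the 15 across but in {6,7,8,9} for the 15 down — contradiction. So R2C1 = 8.
R2C3 = 6: the only remaining digit allowed by both the 15 across and the 15 down.
R3C1 = 17 − 8 = 9 completes the 17 down.
R3C2 = 14 − 9 = 5 completes the 14 across.
R1C2 = 7: the only remaining digit allowed by both the 16 across and the 13 down.
R1C3 = 16 − 7 = 9 completes the 16 across.
R2C2 = 15 − 14 = 1 completes the 15 across.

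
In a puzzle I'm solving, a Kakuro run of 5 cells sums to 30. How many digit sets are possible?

5 distinct digits from 1–9 sum between 15 and 35.
Enumerating: {1,5,7,8,9}, {2,4,7,8,9}, {2,5,6,8,9}, {3,4,6,8,9}, {3,5,6,7,9}, {4,5,6,7,8}.

6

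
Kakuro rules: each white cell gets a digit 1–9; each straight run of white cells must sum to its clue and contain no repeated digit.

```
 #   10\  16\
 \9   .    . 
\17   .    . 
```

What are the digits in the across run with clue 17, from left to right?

8 9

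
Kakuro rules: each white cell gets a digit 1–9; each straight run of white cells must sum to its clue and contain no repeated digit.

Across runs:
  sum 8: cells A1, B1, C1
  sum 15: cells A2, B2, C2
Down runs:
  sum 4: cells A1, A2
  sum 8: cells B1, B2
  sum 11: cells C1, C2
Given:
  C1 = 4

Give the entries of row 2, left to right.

4 in 2 cells must be {1,3}.
C2 = 11 − 4 = 7 completes the 11 down.
A2 = 3: the only remaining digit allowed by both the 15 across and the 4 down.
B2 = 15 − 10 = 5 completes the 15 across.
A1 = 4 − 3 = 1 completes the 4 down.
B1 = 8 − 5 = 3 completes the 8 across.

3 5 7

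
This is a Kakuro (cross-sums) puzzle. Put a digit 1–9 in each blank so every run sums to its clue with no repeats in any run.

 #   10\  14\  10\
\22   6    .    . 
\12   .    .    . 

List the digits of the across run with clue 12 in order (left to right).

R1C2 = 9: the only remaining digit allowed by both the 22 across and the 14 down.
R1C3 = 22 − 15 = 7 completes the 22 across.
R2C1 = 10 − 6 = 4 completes the 10 down.
R2C2 = 14 − 9 = 5 completes the 14 down.
R2C3 = 12 − 9 = 3 completes the 12 across.

4, 5, 3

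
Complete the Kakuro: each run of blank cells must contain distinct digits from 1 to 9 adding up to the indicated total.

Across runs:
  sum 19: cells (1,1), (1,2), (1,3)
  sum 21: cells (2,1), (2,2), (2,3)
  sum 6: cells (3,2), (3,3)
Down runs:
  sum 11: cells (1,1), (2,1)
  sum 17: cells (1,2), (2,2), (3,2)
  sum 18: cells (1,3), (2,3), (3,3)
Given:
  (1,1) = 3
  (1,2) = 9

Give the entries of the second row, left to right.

8 7 6

(1,3) = 19 − 12 = 7 completes the 19 across.
(2,1) = 11 − 3 = 8 completes the 11 down.
No cell is forced outright now. (2,2) can only be 6 or 7 (the digits allowed by both its 21 across and its 17 down). If (2,2) = 6: then (2,3) would have to be in {7} for the 21 across but in {2,3,5,6,8,9} for the 18 down — contradiction. So (2,2) = 7.
(2,3) = 21 − 15 = 6 completes the 21 across.
(3,2) = 17 − 16 = 1 completes the 17 down.
(3,3) = 6 − 1 = 5 completes the 6 across.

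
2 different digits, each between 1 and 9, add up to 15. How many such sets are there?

2

2 distinct digits from 1–9 sum between 3 and 17.
Enumerating: {6,9}, {7,8}.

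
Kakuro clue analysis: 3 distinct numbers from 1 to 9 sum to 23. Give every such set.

3 distinct digits from 1–9 sum between 6 and 24.
Only one set works: {6,8,9}.

{6,8,9}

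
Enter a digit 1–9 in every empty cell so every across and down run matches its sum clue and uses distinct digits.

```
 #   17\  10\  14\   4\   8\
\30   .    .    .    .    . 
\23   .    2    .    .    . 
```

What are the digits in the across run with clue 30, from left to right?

17 in 2 cells must be {8,9}; 4 in 2 cells must be {1,3}.
R1C2 = 10 − 2 = 8 completes the 10 down.
R1C1 = 9: the only remaining digit allowed by both the 30 across and the 17 down.
R2C1 = 17 − 9 = 8 completes the 17 down.
Nothing is forced directly, so branch on R1C3, whose candidates are 5 or 6. If R1C3 = 6: that forces R1C4 = 3, after which R1C5 would have to be in {4} for the 30 across but in {1,2,3,5,6,7} for the 8 down — contradiction. So R1C3 = 5.
Given what's placed, R1C4 must be 1 to fit the 30 across and 4 down.
R1C5 = 30 − 23 = 7 completes the 30 across.

9, 8, 5, 1, 7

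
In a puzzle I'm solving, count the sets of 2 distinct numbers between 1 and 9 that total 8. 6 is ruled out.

2

2 distinct digits from 1–9 sum between 3 and 17.
Dropping sets that contain 6.
Enumerating: {1,7}, {3,5}.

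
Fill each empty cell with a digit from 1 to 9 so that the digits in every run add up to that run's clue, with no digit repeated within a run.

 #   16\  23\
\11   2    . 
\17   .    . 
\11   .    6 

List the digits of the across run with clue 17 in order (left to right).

17 in 2 cells must be {8,9}; 23 in 3 cells must be {6,8,9}.
R1C2 = 11 − 2 = 9 completes the 11 across.
R2C2 = 23 − 15 = 8 completes the 23 down.
R3C1 = 11 − 6 = 5 completes the 11 across.
R2C1 = 17 − 8 = 9 completes the 17 across.

9 8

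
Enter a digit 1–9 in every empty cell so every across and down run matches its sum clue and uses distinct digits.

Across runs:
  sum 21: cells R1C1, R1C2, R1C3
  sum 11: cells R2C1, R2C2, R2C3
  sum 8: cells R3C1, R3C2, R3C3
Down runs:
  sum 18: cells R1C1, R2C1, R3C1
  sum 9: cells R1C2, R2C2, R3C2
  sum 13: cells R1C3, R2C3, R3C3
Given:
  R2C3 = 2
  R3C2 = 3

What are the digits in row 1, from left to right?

R3C3 = 4: the only remaining digit allowed by both the 8 across and the 13 down.
R1C3 = 13 − 6 = 7 completes the 13 down.
R3C1 = 8 − 7 = 1 completes the 8 across.
Given what's placed, R1C2 must be 5 to fit the 21 across and 9 down.
Given what's placed, R2C1 must be 8 to fit the 11 across and 18 down.
R2C2 = 11 − 10 = 1 completes the 11 across.
R1C1 = 21 − 12 = 9 completes the 21 across.

9 5 7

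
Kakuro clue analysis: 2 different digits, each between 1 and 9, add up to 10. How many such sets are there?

4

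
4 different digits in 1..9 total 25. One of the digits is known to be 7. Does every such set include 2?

No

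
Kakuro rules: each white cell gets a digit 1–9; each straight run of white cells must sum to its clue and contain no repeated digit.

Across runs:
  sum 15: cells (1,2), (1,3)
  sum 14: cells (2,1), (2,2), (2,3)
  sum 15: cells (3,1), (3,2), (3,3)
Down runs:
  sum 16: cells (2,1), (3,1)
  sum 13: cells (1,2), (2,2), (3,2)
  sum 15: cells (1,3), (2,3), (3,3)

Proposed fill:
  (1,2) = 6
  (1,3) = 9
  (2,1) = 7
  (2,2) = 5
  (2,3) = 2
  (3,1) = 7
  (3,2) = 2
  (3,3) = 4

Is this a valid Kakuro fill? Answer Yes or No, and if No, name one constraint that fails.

No — the across run (3,1)–(3,3) sums to 13, not 15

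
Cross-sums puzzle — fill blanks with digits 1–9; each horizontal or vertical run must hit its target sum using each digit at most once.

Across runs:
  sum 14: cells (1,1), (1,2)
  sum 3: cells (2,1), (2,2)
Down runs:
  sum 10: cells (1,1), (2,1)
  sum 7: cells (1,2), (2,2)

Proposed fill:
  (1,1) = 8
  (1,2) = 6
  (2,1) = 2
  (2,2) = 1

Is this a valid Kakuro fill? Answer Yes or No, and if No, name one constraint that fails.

Across: 8+6=14; 2+1=3. Down: 8+2=10; 6+1=7. No digit repeats within any run.

Yes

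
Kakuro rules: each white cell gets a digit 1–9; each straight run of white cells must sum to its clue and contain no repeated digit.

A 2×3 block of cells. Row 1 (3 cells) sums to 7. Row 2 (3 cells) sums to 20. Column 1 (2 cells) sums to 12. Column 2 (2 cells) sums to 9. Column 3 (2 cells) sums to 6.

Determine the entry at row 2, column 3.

5

7 in 3 cells must be {1,2,4}.
The 7 across and the 12 down share only 4, so (1,1) = 4.
(2,1) = 12 − 4 = 8 completes the 12 down.
Given what's placed, (2,3) must be 5 to fit the 20 across and 6 down.
(1,3) = 6 − 5 = 1 completes the 6 down.
(2,2) = 20 − 13 = 7 completes the 20 across.
(1,2) = 7 − 5 = 2 completes the 7 across.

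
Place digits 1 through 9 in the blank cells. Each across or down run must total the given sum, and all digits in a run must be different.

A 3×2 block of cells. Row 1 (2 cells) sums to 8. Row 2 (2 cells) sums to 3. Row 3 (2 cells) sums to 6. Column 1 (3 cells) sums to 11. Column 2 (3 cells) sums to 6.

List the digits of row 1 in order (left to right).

5 3

3 in 2 cells must be {1,2}; 6 in 3 cells must be {1,2,3}.
Nothing is forced directly, so branch on (2,1), whose candidates are 1 or 2. If (2,1) = 1: that forces (2,2) = 2, (3,2) = 1, (1,2) = 3, after which (3,1) would have to be in {5} for the 6 across but in {2,3,4,6,7,8} for the 11 down — contradiction. So (2,1) = 2.
(2,2) = 3 − 2 = 1 completes the 3 across.
Given what's placed, (3,2) must be 2 to fit the 6 across and 6 down.
(1,2) = 6 − 3 = 3 completes the 6 down.
(3,1) = 6 − 2 = 4 completes the 6 across.
(1,1) = 8 − 3 = 5 completes the 8 across.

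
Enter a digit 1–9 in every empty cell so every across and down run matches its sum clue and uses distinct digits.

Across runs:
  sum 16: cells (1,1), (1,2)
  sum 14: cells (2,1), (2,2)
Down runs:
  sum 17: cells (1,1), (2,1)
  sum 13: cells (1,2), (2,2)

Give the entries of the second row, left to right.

16 in 2 cells must be {7,9}; 17 in 2 cells must be {8,9}.
The 16 across and the 17 down share only 9, so (1,1) = 9.
(1,2) = 16 − 9 = 7 completes the 16 across.
(2,1) = 17 − 9 = 8 completes the 17 down.
(2,2) = 14 − 8 = 6 completes the 14 across.

8, 6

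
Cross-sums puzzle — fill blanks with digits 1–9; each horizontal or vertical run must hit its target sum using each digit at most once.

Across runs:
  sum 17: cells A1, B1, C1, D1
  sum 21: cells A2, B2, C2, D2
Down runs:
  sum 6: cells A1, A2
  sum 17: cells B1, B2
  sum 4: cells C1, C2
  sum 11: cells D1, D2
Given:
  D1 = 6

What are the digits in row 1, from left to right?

17 in 2 cells must be {8,9}; 4 in 2 cells must be {1,3}.
Given what's placed, B1 must be 8 to fit the 17 across and 17 down.
Given what's placed, C1 must be 1 to fit the 17 across and 4 down.
B2 = 17 − 8 = 9 completes the 17 down.
C2 = 4 − 1 = 3 completes the 4 down.
D2 = 11 − 6 = 5 completes the 11 down.
A1 = 17 − 15 = 2 completes the 17 across.
A2 = 21 − 17 = 4 completes the 21 across.

2 8 1 6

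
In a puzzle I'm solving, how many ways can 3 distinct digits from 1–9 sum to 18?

3 distinct digits from 1–9 sum between 6 and 24.

7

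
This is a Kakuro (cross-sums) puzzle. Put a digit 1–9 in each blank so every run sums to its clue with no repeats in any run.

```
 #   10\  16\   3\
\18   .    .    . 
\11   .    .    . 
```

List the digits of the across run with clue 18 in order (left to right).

7, 9, 2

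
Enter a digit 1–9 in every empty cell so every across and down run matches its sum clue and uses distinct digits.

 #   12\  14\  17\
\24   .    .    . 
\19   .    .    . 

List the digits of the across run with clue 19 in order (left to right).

5, 6, 8

24 in 3 cells must be {7,8,9}; 17 in 2 cells must be {8,9}.
Nothing is forced directly, so branch on R1C2, whose candidates are 8 or 9. If R1C2 = 9: that forces R1C3 = 8, R2C2 = 5, after which R2C3 would have to be in {6,8} for the 19 across but in {9} for the 17 down — contradiction. So R1C2 = 8.
Given what's placed, R1C3 must be 9 to fit the 24 across and 17 down.
R2C2 = 14 − 8 = 6 completes the 14 down.
R2C3 = 17 − 9 = 8 completes the 17 down.
R1C1 = 24 − 17 = 7 completes the 24 across.
R2C1 = 19 − 14 = 5 completes the 19 across.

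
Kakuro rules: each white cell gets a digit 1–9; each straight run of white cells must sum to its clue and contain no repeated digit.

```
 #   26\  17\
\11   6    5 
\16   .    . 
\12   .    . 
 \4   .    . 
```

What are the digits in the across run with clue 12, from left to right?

16 in 2 cells must be {7,9}; 4 in 2 cells must be {1,3}.
Given what's placed, R4C1 must be 3 to fit the 4 across and 26 down.
R4C2 = 4 − 3 = 1 completes the 4 across.
R2C1 = 9: the only remaining digit allowed by both the 16 across and the 26 down.
R2C2 = 16 − 9 = 7 completes the 16 across.
R3C1 = 26 − 18 = 8 completes the 26 down.
R3C2 = 12 − 8 = 4 completes the 12 across.

8, 4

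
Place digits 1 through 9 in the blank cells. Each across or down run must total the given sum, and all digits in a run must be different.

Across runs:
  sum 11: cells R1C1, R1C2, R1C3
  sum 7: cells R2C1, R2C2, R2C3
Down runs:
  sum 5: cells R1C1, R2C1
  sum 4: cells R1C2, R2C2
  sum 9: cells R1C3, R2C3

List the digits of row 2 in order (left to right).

7 in 3 cells must be {1,2,4}; 4 in 2 cells must be {1,3}.
The 7 across and the 4 down share only 1, so R2C2 = 1.
R1C2 = 4 − 1 = 3 completes the 4 down.
Nothing is forced directly, so branch on R2C1, whose candidates are 2 or 4. If R2C1 = 2: then R1C1 would have to be in {1,2,6,7} for the 11 across but in {3} for the 5 down — contradiction. So R2C1 = 4.
R1C1 = 5 − 4 = 1 completes the 5 down.
R1C3 = 11 − 4 = 7 completes the 11 across.
R2C3 = 7 − 5 = 2 completes the 7 across.

4 1 2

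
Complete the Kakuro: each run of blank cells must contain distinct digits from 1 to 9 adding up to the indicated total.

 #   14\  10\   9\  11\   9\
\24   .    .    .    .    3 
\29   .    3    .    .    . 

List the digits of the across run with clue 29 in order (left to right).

R1C2 = 10 − 3 = 7 completes the 10 down.
R2C5 = 9 − 3 = 6 completes the 9 down.
Nothing is forced directly, so branch on R1C1, whose candidates are 5 or 8 or 9. If R1C1 = 5: that forces R1C4 = 8, R2C1 = 9, after which R2C4 would have to be in {4,7} for the 29 across but in {3} for the 11 down — contradiction. If R1C1 = 8: then R2C1 would have to be in {4,5,7,8,9} for the 29 across but in {6} for the 14 down — contradiction. So R1C1 = 9.
Given what's placed, R1C4 must be 4 to fit the 24 across and 11 down.
R2C1 = 14 − 9 = 5 completes the 14 down.
R2C4 = 11 − 4 = 7 completes the 11 down.
R1C3 = 24 − 23 = 1 completes the 24 across.
R2C3 = 29 − 21 = 8 completes the 29 across.

5 3 8 7 6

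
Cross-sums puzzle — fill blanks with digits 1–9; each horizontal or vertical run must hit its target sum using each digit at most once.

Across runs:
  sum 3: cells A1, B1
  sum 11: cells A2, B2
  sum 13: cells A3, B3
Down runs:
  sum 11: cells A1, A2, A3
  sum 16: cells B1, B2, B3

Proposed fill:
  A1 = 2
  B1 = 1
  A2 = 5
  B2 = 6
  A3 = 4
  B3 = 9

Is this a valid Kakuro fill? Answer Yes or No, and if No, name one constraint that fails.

Across: 2+1=3; 5+6=11; 4+9=13. Down: 2+5+4=11; 1+6+9=16. No digit repeats within any run.

Yes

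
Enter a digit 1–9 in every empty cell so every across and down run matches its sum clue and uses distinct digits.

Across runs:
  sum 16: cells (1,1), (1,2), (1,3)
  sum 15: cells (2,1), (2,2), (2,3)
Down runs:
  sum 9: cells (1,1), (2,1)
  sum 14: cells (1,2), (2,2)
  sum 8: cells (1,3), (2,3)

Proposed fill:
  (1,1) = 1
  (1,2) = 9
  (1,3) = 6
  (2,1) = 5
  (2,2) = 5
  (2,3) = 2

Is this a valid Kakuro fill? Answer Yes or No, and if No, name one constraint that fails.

No — the across run (2,1)–(2,3) sums to 12, not 15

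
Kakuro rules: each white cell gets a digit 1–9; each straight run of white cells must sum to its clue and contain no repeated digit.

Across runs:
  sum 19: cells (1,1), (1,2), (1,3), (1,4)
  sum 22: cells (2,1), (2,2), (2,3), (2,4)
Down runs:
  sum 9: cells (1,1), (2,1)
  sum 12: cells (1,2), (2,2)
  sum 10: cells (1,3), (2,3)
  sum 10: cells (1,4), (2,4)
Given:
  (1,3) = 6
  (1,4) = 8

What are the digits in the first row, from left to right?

2 3 6 8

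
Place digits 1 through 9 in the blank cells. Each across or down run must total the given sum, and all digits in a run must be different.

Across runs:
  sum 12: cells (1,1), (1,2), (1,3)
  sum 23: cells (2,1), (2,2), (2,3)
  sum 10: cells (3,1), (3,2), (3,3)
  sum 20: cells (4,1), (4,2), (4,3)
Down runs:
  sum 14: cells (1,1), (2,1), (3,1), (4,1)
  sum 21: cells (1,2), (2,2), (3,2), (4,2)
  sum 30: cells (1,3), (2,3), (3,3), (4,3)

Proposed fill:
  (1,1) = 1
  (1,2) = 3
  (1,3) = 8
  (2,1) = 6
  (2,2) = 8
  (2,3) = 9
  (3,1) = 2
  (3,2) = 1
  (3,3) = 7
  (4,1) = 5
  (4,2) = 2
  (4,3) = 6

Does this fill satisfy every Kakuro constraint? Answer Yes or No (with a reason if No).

No — the down run (1,2)–(4,2) sums to 14, not 21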